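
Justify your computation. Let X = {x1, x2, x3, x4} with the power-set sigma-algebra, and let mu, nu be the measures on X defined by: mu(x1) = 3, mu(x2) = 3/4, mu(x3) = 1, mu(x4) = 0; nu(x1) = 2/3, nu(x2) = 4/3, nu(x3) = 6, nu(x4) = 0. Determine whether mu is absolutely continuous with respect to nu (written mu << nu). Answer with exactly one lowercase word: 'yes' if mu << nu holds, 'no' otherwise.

mu << nu means: every nu-null measurable set is also mu-null; equivalently, for every atom x, if nu({x}) = 0 then mu({x}) = 0.
Checking each atom:
  x1: nu = 2/3 > 0 -> no constraint.
  x2: nu = 4/3 > 0 -> no constraint.
  x3: nu = 6 > 0 -> no constraint.
  x4: nu = 0, mu = 0 -> consistent with mu << nu.
No atom violates the condition. Therefore mu << nu.

yes


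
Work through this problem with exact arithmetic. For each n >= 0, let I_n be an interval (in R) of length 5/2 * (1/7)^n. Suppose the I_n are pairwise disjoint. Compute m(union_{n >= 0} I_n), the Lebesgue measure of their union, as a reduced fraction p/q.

By countable additivity of the Lebesgue measure on pairwise disjoint measurable sets,
  m(union_{n >= 0} I_n) = sum_{n >= 0} m(I_n) = sum_{n >= 0} a * r^n,
  with a = 5/2 and r = 1/7.
Since 0 < r = 1/7 < 1, the geometric series converges:
  sum_{n >= 0} a * r^n = a / (1 - r).
  = 5/2 / (1 - 1/7)
  = 5/2 / (6/7)
  = 35/12.

35/12


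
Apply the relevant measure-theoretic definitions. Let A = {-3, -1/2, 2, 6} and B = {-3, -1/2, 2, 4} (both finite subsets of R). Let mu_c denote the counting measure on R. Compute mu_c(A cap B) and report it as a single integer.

Counting measure on a finite set equals cardinality. mu_c(A cap B) = |A cap B| (elements appearing in both).
Enumerating the elements of A that also lie in B gives 3 element(s).
So mu_c(A cap B) = 3.

3


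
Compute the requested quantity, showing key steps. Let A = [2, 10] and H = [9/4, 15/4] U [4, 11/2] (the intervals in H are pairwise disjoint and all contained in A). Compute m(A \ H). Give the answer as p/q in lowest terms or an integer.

The ambient interval has length m(A) = 10 - 2 = 8.
Since the holes are disjoint and sit inside A, by finite additivity
  m(H) = sum_i (b_i - a_i), and m(A \ H) = m(A) - m(H).
Computing the hole measures:
  m(H_1) = 15/4 - 9/4 = 3/2.
  m(H_2) = 11/2 - 4 = 3/2.
Summed: m(H) = 3/2 + 3/2 = 3.
So m(A \ H) = 8 - 3 = 5.

5


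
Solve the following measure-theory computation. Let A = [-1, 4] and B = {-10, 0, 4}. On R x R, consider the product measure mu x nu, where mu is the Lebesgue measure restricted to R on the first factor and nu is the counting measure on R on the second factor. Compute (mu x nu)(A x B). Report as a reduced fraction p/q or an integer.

For a measurable rectangle A x B, the product measure satisfies
  (mu x nu)(A x B) = mu(A) * nu(B).
  mu(A) = 5.
  nu(B) = 3.
  (mu x nu)(A x B) = 5 * 3 = 15.

15


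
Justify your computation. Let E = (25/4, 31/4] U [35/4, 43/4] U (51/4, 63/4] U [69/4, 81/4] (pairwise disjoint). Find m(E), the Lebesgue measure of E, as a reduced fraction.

For pairwise disjoint intervals, m(union_i I_i) = sum_i m(I_i),
and m is invariant under swapping open/closed endpoints (single points have measure 0).
So m(E) = sum_i (b_i - a_i).
  I_1 has length 31/4 - 25/4 = 3/2.
  I_2 has length 43/4 - 35/4 = 2.
  I_3 has length 63/4 - 51/4 = 3.
  I_4 has length 81/4 - 69/4 = 3.
Summing:
  m(E) = 3/2 + 2 + 3 + 3 = 19/2.

19/2


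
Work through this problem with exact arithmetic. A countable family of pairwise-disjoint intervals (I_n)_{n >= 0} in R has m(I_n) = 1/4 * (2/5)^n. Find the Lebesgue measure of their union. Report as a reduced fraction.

By countable additivity of the Lebesgue measure on pairwise disjoint measurable sets,
  m(union_{n >= 0} I_n) = sum_{n >= 0} m(I_n) = sum_{n >= 0} a * r^n,
  with a = 1/4 and r = 2/5.
Since 0 < r = 2/5 < 1, the geometric series converges:
  sum_{n >= 0} a * r^n = a / (1 - r).
  = 1/4 / (1 - 2/5)
  = 1/4 / (3/5)
  = 5/12.

5/12


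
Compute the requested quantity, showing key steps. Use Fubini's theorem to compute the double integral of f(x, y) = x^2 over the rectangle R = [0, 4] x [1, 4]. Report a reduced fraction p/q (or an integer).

f(x, y) is a tensor product of a function of x and a function of y, and both factors are bounded continuous (hence Lebesgue integrable) on the rectangle, so Fubini's theorem applies:
  integral_R f d(m x m) = (integral_a1^b1 x^2 dx) * (integral_a2^b2 1 dy).
Inner integral in x: integral_{0}^{4} x^2 dx = (4^3 - 0^3)/3
  = 64/3.
Inner integral in y: integral_{1}^{4} 1 dy = (4^1 - 1^1)/1
  = 3.
Product: (64/3) * (3) = 64.

64


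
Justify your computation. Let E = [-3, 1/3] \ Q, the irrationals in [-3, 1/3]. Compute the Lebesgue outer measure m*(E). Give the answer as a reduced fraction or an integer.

The interval I = [-3, 1/3] has m(I) = 1/3 - (-3) = 10/3 (endpoints are measure-zero, so open/closed/half-open agree). Write I = (I cap Q) u (I \ Q). The rationals in I are countable, so m*(I cap Q) = 0 (cover each rational by intervals whose total length is arbitrarily small). By countable subadditivity m*(I) <= m*(I cap Q) + m*(I \ Q), hence m*(I \ Q) >= m(I) = 10/3. The reverse inequality m*(I \ Q) <= m*(I) = 10/3 is trivial since (I \ Q) is a subset of I. Therefore m*(I \ Q) = 10/3.

10/3


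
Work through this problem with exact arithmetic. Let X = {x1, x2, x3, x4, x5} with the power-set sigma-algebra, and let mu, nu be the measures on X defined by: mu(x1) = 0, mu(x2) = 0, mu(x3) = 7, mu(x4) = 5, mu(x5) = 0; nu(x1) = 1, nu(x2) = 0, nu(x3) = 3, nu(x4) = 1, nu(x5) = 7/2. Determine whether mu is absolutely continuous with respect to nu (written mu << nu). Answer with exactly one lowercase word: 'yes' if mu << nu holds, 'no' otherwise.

mu << nu means: every nu-null measurable set is also mu-null; equivalently, for every atom x, if nu({x}) = 0 then mu({x}) = 0.
Checking each atom:
  x1: nu = 1 > 0 -> no constraint.
  x2: nu = 0, mu = 0 -> consistent with mu << nu.
  x3: nu = 3 > 0 -> no constraint.
  x4: nu = 1 > 0 -> no constraint.
  x5: nu = 7/2 > 0 -> no constraint.
No atom violates the condition. Therefore mu << nu.

yes


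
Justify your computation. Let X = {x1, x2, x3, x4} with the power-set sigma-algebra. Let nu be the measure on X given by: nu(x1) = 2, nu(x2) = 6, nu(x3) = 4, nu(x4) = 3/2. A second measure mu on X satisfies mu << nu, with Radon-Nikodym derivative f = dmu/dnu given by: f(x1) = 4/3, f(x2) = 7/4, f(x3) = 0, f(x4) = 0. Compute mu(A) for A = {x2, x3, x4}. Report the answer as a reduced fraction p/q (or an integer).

By the defining property of the Radon-Nikodym derivative, for every measurable set A,
  mu(A) = integral_A f dnu.
Since nu is a discrete measure concentrated on the atoms of X, the integral over A reduces to the sum
  mu(A) = sum_{x in A} f(x) * nu({x}).
Computing each term:
  x2: f(x2) * nu(x2) = 7/4 * 6 = 21/2.
  x3: f(x3) * nu(x3) = 0 * 4 = 0.
  x4: f(x4) * nu(x4) = 0 * 3/2 = 0.
Summing: mu(A) = 21/2 + 0 + 0 = 21/2.

21/2


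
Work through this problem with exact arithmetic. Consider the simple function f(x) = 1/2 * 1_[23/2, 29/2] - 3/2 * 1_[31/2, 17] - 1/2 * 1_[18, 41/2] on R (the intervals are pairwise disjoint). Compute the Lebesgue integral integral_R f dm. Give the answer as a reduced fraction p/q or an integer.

For a simple function f = sum_i c_i * 1_{A_i} with disjoint A_i,
  integral f dm = sum_i c_i * m(A_i).
Lengths of the A_i:
  m(A_1) = 29/2 - 23/2 = 3.
  m(A_2) = 17 - 31/2 = 3/2.
  m(A_3) = 41/2 - 18 = 5/2.
Contributions c_i * m(A_i):
  (1/2) * (3) = 3/2.
  (-3/2) * (3/2) = -9/4.
  (-1/2) * (5/2) = -5/4.
Total: 3/2 - 9/4 - 5/4 = -2.

-2


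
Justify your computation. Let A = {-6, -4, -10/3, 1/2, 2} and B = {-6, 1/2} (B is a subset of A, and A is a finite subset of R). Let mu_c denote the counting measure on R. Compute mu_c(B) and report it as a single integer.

Counting measure assigns mu_c(E) = |E| (number of elements) when E is finite.
B has 2 element(s), so mu_c(B) = 2.

2


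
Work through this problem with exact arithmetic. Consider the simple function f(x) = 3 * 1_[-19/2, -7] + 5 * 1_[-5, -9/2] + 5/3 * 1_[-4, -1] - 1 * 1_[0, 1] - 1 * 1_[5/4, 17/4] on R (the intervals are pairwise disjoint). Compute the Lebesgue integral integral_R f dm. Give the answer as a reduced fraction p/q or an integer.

For a simple function f = sum_i c_i * 1_{A_i} with disjoint A_i,
  integral f dm = sum_i c_i * m(A_i).
Lengths of the A_i:
  m(A_1) = -7 - (-19/2) = 5/2.
  m(A_2) = -9/2 - (-5) = 1/2.
  m(A_3) = -1 - (-4) = 3.
  m(A_4) = 1 - 0 = 1.
  m(A_5) = 17/4 - 5/4 = 3.
Contributions c_i * m(A_i):
  (3) * (5/2) = 15/2.
  (5) * (1/2) = 5/2.
  (5/3) * (3) = 5.
  (-1) * (1) = -1.
  (-1) * (3) = -3.
Total: 15/2 + 5/2 + 5 - 1 - 3 = 11.

11


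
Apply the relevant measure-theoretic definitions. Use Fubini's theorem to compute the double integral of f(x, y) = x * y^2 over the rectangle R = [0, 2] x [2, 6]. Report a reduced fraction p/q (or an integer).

f(x, y) is a tensor product of a function of x and a function of y, and both factors are bounded continuous (hence Lebesgue integrable) on the rectangle, so Fubini's theorem applies:
  integral_R f d(m x m) = (integral_a1^b1 x dx) * (integral_a2^b2 y^2 dy).
Inner integral in x: integral_{0}^{2} x dx = (2^2 - 0^2)/2
  = 2.
Inner integral in y: integral_{2}^{6} y^2 dy = (6^3 - 2^3)/3
  = 208/3.
Product: (2) * (208/3) = 416/3.

416/3


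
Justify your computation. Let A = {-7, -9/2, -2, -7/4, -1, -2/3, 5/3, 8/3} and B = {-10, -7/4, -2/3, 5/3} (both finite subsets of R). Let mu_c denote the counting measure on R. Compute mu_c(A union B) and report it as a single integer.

Counting measure on a finite set equals cardinality. By inclusion-exclusion, |A union B| = |A| + |B| - |A cap B|.
|A| = 8, |B| = 4, |A cap B| = 3.
So mu_c(A union B) = 8 + 4 - 3 = 9.

9


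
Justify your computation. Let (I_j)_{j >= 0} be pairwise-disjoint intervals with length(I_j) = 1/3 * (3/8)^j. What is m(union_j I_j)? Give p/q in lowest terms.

By countable additivity of the Lebesgue measure on pairwise disjoint measurable sets,
  m(union_{j >= 0} I_j) = sum_{j >= 0} m(I_j) = sum_{j >= 0} a * r^j,
  with a = 1/3 and r = 3/8.
Since 0 < r = 3/8 < 1, the geometric series converges:
  sum_{j >= 0} a * r^j = a / (1 - r).
  = 1/3 / (1 - 3/8)
  = 1/3 / (5/8)
  = 8/15.

8/15


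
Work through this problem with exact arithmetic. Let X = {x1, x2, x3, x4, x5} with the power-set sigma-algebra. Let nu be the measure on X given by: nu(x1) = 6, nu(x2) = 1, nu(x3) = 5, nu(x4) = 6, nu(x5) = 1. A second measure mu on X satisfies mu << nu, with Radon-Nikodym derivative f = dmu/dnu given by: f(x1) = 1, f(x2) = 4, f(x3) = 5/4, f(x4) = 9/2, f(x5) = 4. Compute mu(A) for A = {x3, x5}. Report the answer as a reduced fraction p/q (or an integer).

By the defining property of the Radon-Nikodym derivative, for every measurable set A,
  mu(A) = integral_A f dnu.
Since nu is a discrete measure concentrated on the atoms of X, the integral over A reduces to the sum
  mu(A) = sum_{x in A} f(x) * nu({x}).
Computing each term:
  x3: f(x3) * nu(x3) = 5/4 * 5 = 25/4.
  x5: f(x5) * nu(x5) = 4 * 1 = 4.
Summing: mu(A) = 25/4 + 4 = 41/4.

41/4


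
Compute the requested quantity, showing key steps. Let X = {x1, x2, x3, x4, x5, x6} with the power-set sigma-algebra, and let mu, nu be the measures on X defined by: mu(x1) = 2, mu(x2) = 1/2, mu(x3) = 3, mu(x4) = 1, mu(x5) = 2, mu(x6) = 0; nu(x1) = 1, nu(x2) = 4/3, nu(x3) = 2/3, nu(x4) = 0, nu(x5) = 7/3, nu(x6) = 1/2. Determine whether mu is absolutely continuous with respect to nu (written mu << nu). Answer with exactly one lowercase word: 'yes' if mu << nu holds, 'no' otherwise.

mu << nu means: every nu-null measurable set is also mu-null; equivalently, for every atom x, if nu({x}) = 0 then mu({x}) = 0.
Checking each atom:
  x1: nu = 1 > 0 -> no constraint.
  x2: nu = 4/3 > 0 -> no constraint.
  x3: nu = 2/3 > 0 -> no constraint.
  x4: nu = 0, mu = 1 > 0 -> violates mu << nu.
  x5: nu = 7/3 > 0 -> no constraint.
  x6: nu = 1/2 > 0 -> no constraint.
The atom(s) x4 violate the condition (nu = 0 but mu > 0). Therefore mu is NOT absolutely continuous w.r.t. nu.

no


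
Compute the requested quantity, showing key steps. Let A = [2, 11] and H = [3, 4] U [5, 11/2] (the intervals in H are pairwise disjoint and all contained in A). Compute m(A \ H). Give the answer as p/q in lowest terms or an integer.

The ambient interval has length m(A) = 11 - 2 = 9.
Since the holes are disjoint and sit inside A, by finite additivity
  m(H) = sum_i (b_i - a_i), and m(A \ H) = m(A) - m(H).
Computing the hole measures:
  m(H_1) = 4 - 3 = 1.
  m(H_2) = 11/2 - 5 = 1/2.
Summed: m(H) = 1 + 1/2 = 3/2.
So m(A \ H) = 9 - 3/2 = 15/2.

15/2


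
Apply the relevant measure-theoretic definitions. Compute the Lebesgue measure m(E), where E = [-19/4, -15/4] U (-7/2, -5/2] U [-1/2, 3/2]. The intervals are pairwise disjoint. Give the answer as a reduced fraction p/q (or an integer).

For pairwise disjoint intervals, m(union_i I_i) = sum_i m(I_i),
and m is invariant under swapping open/closed endpoints (single points have measure 0).
So m(E) = sum_i (b_i - a_i).
  I_1 has length -15/4 - (-19/4) = 1.
  I_2 has length -5/2 - (-7/2) = 1.
  I_3 has length 3/2 - (-1/2) = 2.
Summing:
  m(E) = 1 + 1 + 2 = 4.

4


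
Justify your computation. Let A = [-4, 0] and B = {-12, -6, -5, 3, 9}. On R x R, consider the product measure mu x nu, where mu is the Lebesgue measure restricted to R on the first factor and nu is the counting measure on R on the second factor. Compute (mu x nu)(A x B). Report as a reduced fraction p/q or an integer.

For a measurable rectangle A x B, the product measure satisfies
  (mu x nu)(A x B) = mu(A) * nu(B).
  mu(A) = 4.
  nu(B) = 5.
  (mu x nu)(A x B) = 4 * 5 = 20.

20


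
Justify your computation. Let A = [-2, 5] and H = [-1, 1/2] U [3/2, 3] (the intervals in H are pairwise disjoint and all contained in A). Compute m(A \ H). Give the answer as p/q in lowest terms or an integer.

The ambient interval has length m(A) = 5 - (-2) = 7.
Since the holes are disjoint and sit inside A, by finite additivity
  m(H) = sum_i (b_i - a_i), and m(A \ H) = m(A) - m(H).
Computing the hole measures:
  m(H_1) = 1/2 - (-1) = 3/2.
  m(H_2) = 3 - 3/2 = 3/2.
Summed: m(H) = 3/2 + 3/2 = 3.
So m(A \ H) = 7 - 3 = 4.

4


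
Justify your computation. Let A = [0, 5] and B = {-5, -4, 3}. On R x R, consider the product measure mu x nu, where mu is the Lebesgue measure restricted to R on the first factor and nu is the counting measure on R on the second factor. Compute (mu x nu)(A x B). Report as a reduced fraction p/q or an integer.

For a measurable rectangle A x B, the product measure satisfies
  (mu x nu)(A x B) = mu(A) * nu(B).
  mu(A) = 5.
  nu(B) = 3.
  (mu x nu)(A x B) = 5 * 3 = 15.

15


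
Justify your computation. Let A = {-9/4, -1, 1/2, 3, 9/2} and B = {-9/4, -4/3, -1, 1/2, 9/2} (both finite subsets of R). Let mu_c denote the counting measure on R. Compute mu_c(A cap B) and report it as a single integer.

Counting measure on a finite set equals cardinality. mu_c(A cap B) = |A cap B| (elements appearing in both).
Enumerating the elements of A that also lie in B gives 4 element(s).
So mu_c(A cap B) = 4.

4


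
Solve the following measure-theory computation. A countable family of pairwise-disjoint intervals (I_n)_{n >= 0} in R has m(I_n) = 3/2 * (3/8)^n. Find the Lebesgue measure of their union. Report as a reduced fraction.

By countable additivity of the Lebesgue measure on pairwise disjoint measurable sets,
  m(union_{n >= 0} I_n) = sum_{n >= 0} m(I_n) = sum_{n >= 0} a * r^n,
  with a = 3/2 and r = 3/8.
Since 0 < r = 3/8 < 1, the geometric series converges:
  sum_{n >= 0} a * r^n = a / (1 - r).
  = 3/2 / (1 - 3/8)
  = 3/2 / (5/8)
  = 12/5.

12/5


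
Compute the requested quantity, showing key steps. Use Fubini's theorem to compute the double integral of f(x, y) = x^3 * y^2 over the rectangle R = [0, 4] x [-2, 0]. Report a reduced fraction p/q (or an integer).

f(x, y) is a tensor product of a function of x and a function of y, and both factors are bounded continuous (hence Lebesgue integrable) on the rectangle, so Fubini's theorem applies:
  integral_R f d(m x m) = (integral_a1^b1 x^3 dx) * (integral_a2^b2 y^2 dy).
Inner integral in x: integral_{0}^{4} x^3 dx = (4^4 - 0^4)/4
  = 64.
Inner integral in y: integral_{-2}^{0} y^2 dy = (0^3 - (-2)^3)/3
  = 8/3.
Product: (64) * (8/3) = 512/3.

512/3


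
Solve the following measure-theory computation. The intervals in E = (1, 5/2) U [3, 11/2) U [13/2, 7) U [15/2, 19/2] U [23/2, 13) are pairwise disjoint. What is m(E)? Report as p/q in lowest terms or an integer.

For pairwise disjoint intervals, m(union_i I_i) = sum_i m(I_i),
and m is invariant under swapping open/closed endpoints (single points have measure 0).
So m(E) = sum_i (b_i - a_i).
  I_1 has length 5/2 - 1 = 3/2.
  I_2 has length 11/2 - 3 = 5/2.
  I_3 has length 7 - 13/2 = 1/2.
  I_4 has length 19/2 - 15/2 = 2.
  I_5 has length 13 - 23/2 = 3/2.
Summing:
  m(E) = 3/2 + 5/2 + 1/2 + 2 + 3/2 = 8.

8


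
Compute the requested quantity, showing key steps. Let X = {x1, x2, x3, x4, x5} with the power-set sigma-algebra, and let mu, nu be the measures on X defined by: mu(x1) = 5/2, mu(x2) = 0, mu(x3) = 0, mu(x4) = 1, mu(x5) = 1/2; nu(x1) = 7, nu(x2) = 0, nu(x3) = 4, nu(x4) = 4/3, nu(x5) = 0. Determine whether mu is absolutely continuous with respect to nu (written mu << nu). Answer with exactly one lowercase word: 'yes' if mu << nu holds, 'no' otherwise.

mu << nu means: every nu-null measurable set is also mu-null; equivalently, for every atom x, if nu({x}) = 0 then mu({x}) = 0.
Checking each atom:
  x1: nu = 7 > 0 -> no constraint.
  x2: nu = 0, mu = 0 -> consistent with mu << nu.
  x3: nu = 4 > 0 -> no constraint.
  x4: nu = 4/3 > 0 -> no constraint.
  x5: nu = 0, mu = 1/2 > 0 -> violates mu << nu.
The atom(s) x5 violate the condition (nu = 0 but mu > 0). Therefore mu is NOT absolutely continuous w.r.t. nu.

no


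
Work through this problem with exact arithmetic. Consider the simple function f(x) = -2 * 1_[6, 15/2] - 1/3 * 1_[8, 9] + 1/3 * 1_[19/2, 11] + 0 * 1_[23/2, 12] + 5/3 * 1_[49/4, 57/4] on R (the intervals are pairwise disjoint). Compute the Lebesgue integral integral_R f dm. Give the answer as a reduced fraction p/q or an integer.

For a simple function f = sum_i c_i * 1_{A_i} with disjoint A_i,
  integral f dm = sum_i c_i * m(A_i).
Lengths of the A_i:
  m(A_1) = 15/2 - 6 = 3/2.
  m(A_2) = 9 - 8 = 1.
  m(A_3) = 11 - 19/2 = 3/2.
  m(A_4) = 12 - 23/2 = 1/2.
  m(A_5) = 57/4 - 49/4 = 2.
Contributions c_i * m(A_i):
  (-2) * (3/2) = -3.
  (-1/3) * (1) = -1/3.
  (1/3) * (3/2) = 1/2.
  (0) * (1/2) = 0.
  (5/3) * (2) = 10/3.
Total: -3 - 1/3 + 1/2 + 0 + 10/3 = 1/2.

1/2


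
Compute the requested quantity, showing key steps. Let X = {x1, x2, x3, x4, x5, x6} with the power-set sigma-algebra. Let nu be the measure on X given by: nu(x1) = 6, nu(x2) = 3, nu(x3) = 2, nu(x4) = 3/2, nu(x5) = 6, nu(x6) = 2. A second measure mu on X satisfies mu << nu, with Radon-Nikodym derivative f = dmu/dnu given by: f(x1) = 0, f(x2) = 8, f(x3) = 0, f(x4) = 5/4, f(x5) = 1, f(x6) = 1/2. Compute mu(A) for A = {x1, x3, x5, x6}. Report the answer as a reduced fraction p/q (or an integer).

By the defining property of the Radon-Nikodym derivative, for every measurable set A,
  mu(A) = integral_A f dnu.
Since nu is a discrete measure concentrated on the atoms of X, the integral over A reduces to the sum
  mu(A) = sum_{x in A} f(x) * nu({x}).
Computing each term:
  x1: f(x1) * nu(x1) = 0 * 6 = 0.
  x3: f(x3) * nu(x3) = 0 * 2 = 0.
  x5: f(x5) * nu(x5) = 1 * 6 = 6.
  x6: f(x6) * nu(x6) = 1/2 * 2 = 1.
Summing: mu(A) = 0 + 0 + 6 + 1 = 7.

7


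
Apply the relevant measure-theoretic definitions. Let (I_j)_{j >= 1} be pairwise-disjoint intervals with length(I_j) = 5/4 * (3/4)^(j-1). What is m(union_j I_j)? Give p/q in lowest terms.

By countable additivity of the Lebesgue measure on pairwise disjoint measurable sets,
  m(union_{j >= 1} I_j) = sum_{j >= 1} m(I_j) = sum_{j >= 1} a * r^(j-1),
  with a = 5/4 and r = 3/4.
Since 0 < r = 3/4 < 1, the geometric series converges:
  sum_{j >= 1} a * r^(j-1) = a / (1 - r).
  = 5/4 / (1 - 3/4)
  = 5/4 / (1/4)
  = 5.

5


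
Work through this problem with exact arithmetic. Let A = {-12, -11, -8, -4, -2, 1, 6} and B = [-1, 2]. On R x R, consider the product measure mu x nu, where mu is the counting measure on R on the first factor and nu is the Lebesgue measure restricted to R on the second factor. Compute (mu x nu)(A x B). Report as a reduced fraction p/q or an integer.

For a measurable rectangle A x B, the product measure satisfies
  (mu x nu)(A x B) = mu(A) * nu(B).
  mu(A) = 7.
  nu(B) = 3.
  (mu x nu)(A x B) = 7 * 3 = 21.

21


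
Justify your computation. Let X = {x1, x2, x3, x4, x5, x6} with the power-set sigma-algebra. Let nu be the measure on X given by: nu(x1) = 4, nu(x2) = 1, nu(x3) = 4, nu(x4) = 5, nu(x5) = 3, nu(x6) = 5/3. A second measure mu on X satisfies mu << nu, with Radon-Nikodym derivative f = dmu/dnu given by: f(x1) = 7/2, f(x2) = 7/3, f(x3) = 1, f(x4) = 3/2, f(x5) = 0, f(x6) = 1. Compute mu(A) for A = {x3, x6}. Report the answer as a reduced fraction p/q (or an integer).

By the defining property of the Radon-Nikodym derivative, for every measurable set A,
  mu(A) = integral_A f dnu.
Since nu is a discrete measure concentrated on the atoms of X, the integral over A reduces to the sum
  mu(A) = sum_{x in A} f(x) * nu({x}).
Computing each term:
  x3: f(x3) * nu(x3) = 1 * 4 = 4.
  x6: f(x6) * nu(x6) = 1 * 5/3 = 5/3.
Summing: mu(A) = 4 + 5/3 = 17/3.

17/3


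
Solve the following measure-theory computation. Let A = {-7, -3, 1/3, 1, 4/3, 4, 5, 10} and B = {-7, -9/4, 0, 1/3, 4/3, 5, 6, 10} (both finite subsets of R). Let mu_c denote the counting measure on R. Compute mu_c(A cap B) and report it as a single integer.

Counting measure on a finite set equals cardinality. mu_c(A cap B) = |A cap B| (elements appearing in both).
Enumerating the elements of A that also lie in B gives 5 element(s).
So mu_c(A cap B) = 5.

5


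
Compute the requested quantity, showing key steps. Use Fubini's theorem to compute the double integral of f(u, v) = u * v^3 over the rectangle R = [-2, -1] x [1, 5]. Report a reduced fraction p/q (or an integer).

f(u, v) is a tensor product of a function of u and a function of v, and both factors are bounded continuous (hence Lebesgue integrable) on the rectangle, so Fubini's theorem applies:
  integral_R f d(m x m) = (integral_a1^b1 u du) * (integral_a2^b2 v^3 dv).
Inner integral in u: integral_{-2}^{-1} u du = ((-1)^2 - (-2)^2)/2
  = -3/2.
Inner integral in v: integral_{1}^{5} v^3 dv = (5^4 - 1^4)/4
  = 156.
Product: (-3/2) * (156) = -234.

-234


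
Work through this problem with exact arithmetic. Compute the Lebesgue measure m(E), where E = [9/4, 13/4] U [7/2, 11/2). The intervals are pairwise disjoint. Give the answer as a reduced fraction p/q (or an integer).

For pairwise disjoint intervals, m(union_i I_i) = sum_i m(I_i),
and m is invariant under swapping open/closed endpoints (single points have measure 0).
So m(E) = sum_i (b_i - a_i).
  I_1 has length 13/4 - 9/4 = 1.
  I_2 has length 11/2 - 7/2 = 2.
Summing:
  m(E) = 1 + 2 = 3.

3


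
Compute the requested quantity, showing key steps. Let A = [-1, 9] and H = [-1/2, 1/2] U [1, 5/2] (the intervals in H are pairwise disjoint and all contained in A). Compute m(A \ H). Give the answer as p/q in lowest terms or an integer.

The ambient interval has length m(A) = 9 - (-1) = 10.
Since the holes are disjoint and sit inside A, by finite additivity
  m(H) = sum_i (b_i - a_i), and m(A \ H) = m(A) - m(H).
Computing the hole measures:
  m(H_1) = 1/2 - (-1/2) = 1.
  m(H_2) = 5/2 - 1 = 3/2.
Summed: m(H) = 1 + 3/2 = 5/2.
So m(A \ H) = 10 - 5/2 = 15/2.

15/2


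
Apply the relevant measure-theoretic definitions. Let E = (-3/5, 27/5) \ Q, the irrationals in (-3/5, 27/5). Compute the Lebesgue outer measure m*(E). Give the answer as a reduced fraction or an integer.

The interval I = (-3/5, 27/5) has m(I) = 27/5 - (-3/5) = 6 (endpoints are measure-zero, so open/closed/half-open agree). Write I = (I cap Q) u (I \ Q). The rationals in I are countable, so m*(I cap Q) = 0 (cover each rational by intervals whose total length is arbitrarily small). By countable subadditivity m*(I) <= m*(I cap Q) + m*(I \ Q), hence m*(I \ Q) >= m(I) = 6. The reverse inequality m*(I \ Q) <= m*(I) = 6 is trivial since (I \ Q) is a subset of I. Therefore m*(I \ Q) = 6.

6


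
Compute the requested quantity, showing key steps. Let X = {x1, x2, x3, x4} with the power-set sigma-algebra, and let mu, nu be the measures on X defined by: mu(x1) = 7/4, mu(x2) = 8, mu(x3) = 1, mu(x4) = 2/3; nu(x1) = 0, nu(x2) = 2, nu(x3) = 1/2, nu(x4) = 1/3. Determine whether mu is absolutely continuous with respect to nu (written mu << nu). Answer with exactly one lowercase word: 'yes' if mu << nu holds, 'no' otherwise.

mu << nu means: every nu-null measurable set is also mu-null; equivalently, for every atom x, if nu({x}) = 0 then mu({x}) = 0.
Checking each atom:
  x1: nu = 0, mu = 7/4 > 0 -> violates mu << nu.
  x2: nu = 2 > 0 -> no constraint.
  x3: nu = 1/2 > 0 -> no constraint.
  x4: nu = 1/3 > 0 -> no constraint.
The atom(s) x1 violate the condition (nu = 0 but mu > 0). Therefore mu is NOT absolutely continuous w.r.t. nu.

no


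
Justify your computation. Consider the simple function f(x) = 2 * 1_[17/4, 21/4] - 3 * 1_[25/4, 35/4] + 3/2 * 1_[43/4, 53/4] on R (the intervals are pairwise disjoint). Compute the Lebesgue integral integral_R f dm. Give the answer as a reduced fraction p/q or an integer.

For a simple function f = sum_i c_i * 1_{A_i} with disjoint A_i,
  integral f dm = sum_i c_i * m(A_i).
Lengths of the A_i:
  m(A_1) = 21/4 - 17/4 = 1.
  m(A_2) = 35/4 - 25/4 = 5/2.
  m(A_3) = 53/4 - 43/4 = 5/2.
Contributions c_i * m(A_i):
  (2) * (1) = 2.
  (-3) * (5/2) = -15/2.
  (3/2) * (5/2) = 15/4.
Total: 2 - 15/2 + 15/4 = -7/4.

-7/4


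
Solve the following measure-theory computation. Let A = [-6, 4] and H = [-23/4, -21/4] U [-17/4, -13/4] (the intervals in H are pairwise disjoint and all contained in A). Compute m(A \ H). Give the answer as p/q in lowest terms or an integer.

The ambient interval has length m(A) = 4 - (-6) = 10.
Since the holes are disjoint and sit inside A, by finite additivity
  m(H) = sum_i (b_i - a_i), and m(A \ H) = m(A) - m(H).
Computing the hole measures:
  m(H_1) = -21/4 - (-23/4) = 1/2.
  m(H_2) = -13/4 - (-17/4) = 1.
Summed: m(H) = 1/2 + 1 = 3/2.
So m(A \ H) = 10 - 3/2 = 17/2.

17/2


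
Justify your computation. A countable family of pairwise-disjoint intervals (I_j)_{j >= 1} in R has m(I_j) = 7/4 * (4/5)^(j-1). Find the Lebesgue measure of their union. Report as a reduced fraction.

By countable additivity of the Lebesgue measure on pairwise disjoint measurable sets,
  m(union_{j >= 1} I_j) = sum_{j >= 1} m(I_j) = sum_{j >= 1} a * r^(j-1),
  with a = 7/4 and r = 4/5.
Since 0 < r = 4/5 < 1, the geometric series converges:
  sum_{j >= 1} a * r^(j-1) = a / (1 - r).
  = 7/4 / (1 - 4/5)
  = 7/4 / (1/5)
  = 35/4.

35/4


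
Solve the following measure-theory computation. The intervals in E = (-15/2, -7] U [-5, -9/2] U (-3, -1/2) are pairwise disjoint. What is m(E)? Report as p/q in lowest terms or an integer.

For pairwise disjoint intervals, m(union_i I_i) = sum_i m(I_i),
and m is invariant under swapping open/closed endpoints (single points have measure 0).
So m(E) = sum_i (b_i - a_i).
  I_1 has length -7 - (-15/2) = 1/2.
  I_2 has length -9/2 - (-5) = 1/2.
  I_3 has length -1/2 - (-3) = 5/2.
Summing:
  m(E) = 1/2 + 1/2 + 5/2 = 7/2.

7/2


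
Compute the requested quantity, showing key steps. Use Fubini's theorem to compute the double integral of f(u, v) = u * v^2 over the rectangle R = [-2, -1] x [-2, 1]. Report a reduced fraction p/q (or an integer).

f(u, v) is a tensor product of a function of u and a function of v, and both factors are bounded continuous (hence Lebesgue integrable) on the rectangle, so Fubini's theorem applies:
  integral_R f d(m x m) = (integral_a1^b1 u du) * (integral_a2^b2 v^2 dv).
Inner integral in u: integral_{-2}^{-1} u du = ((-1)^2 - (-2)^2)/2
  = -3/2.
Inner integral in v: integral_{-2}^{1} v^2 dv = (1^3 - (-2)^3)/3
  = 3.
Product: (-3/2) * (3) = -9/2.

-9/2


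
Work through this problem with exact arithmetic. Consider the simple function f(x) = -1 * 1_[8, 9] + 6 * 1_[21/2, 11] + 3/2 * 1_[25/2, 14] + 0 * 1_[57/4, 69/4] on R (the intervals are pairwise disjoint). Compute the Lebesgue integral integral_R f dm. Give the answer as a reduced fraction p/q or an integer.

For a simple function f = sum_i c_i * 1_{A_i} with disjoint A_i,
  integral f dm = sum_i c_i * m(A_i).
Lengths of the A_i:
  m(A_1) = 9 - 8 = 1.
  m(A_2) = 11 - 21/2 = 1/2.
  m(A_3) = 14 - 25/2 = 3/2.
  m(A_4) = 69/4 - 57/4 = 3.
Contributions c_i * m(A_i):
  (-1) * (1) = -1.
  (6) * (1/2) = 3.
  (3/2) * (3/2) = 9/4.
  (0) * (3) = 0.
Total: -1 + 3 + 9/4 + 0 = 17/4.

17/4


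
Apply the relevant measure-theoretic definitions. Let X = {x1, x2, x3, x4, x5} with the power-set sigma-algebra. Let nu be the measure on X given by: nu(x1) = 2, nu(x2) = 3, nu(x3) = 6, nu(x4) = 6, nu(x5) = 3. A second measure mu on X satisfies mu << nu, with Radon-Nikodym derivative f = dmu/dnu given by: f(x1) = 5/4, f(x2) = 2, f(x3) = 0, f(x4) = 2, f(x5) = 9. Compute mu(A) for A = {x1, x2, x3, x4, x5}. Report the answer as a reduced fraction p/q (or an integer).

By the defining property of the Radon-Nikodym derivative, for every measurable set A,
  mu(A) = integral_A f dnu.
Since nu is a discrete measure concentrated on the atoms of X, the integral over A reduces to the sum
  mu(A) = sum_{x in A} f(x) * nu({x}).
Computing each term:
  x1: f(x1) * nu(x1) = 5/4 * 2 = 5/2.
  x2: f(x2) * nu(x2) = 2 * 3 = 6.
  x3: f(x3) * nu(x3) = 0 * 6 = 0.
  x4: f(x4) * nu(x4) = 2 * 6 = 12.
  x5: f(x5) * nu(x5) = 9 * 3 = 27.
Summing: mu(A) = 5/2 + 6 + 0 + 12 + 27 = 95/2.

95/2


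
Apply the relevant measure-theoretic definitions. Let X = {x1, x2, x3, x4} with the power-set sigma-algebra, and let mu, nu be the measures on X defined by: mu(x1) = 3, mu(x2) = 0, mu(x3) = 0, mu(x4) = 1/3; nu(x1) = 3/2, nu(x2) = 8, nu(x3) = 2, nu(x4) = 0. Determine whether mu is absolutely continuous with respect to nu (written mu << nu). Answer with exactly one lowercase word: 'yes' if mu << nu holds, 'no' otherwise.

mu << nu means: every nu-null measurable set is also mu-null; equivalently, for every atom x, if nu({x}) = 0 then mu({x}) = 0.
Checking each atom:
  x1: nu = 3/2 > 0 -> no constraint.
  x2: nu = 8 > 0 -> no constraint.
  x3: nu = 2 > 0 -> no constraint.
  x4: nu = 0, mu = 1/3 > 0 -> violates mu << nu.
The atom(s) x4 violate the condition (nu = 0 but mu > 0). Therefore mu is NOT absolutely continuous w.r.t. nu.

no


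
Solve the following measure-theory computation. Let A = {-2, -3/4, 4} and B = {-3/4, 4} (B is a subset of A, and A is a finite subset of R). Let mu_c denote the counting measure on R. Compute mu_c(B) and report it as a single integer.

Counting measure assigns mu_c(E) = |E| (number of elements) when E is finite.
B has 2 element(s), so mu_c(B) = 2.

2


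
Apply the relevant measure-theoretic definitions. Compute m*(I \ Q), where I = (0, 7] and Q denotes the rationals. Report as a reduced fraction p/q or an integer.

The interval I = (0, 7] has m(I) = 7 - 0 = 7 (endpoints are measure-zero, so open/closed/half-open agree). Write I = (I cap Q) u (I \ Q). The rationals in I are countable, so m*(I cap Q) = 0 (cover each rational by intervals whose total length is arbitrarily small). By countable subadditivity m*(I) <= m*(I cap Q) + m*(I \ Q), hence m*(I \ Q) >= m(I) = 7. The reverse inequality m*(I \ Q) <= m*(I) = 7 is trivial since (I \ Q) is a subset of I. Therefore m*(I \ Q) = 7.

7


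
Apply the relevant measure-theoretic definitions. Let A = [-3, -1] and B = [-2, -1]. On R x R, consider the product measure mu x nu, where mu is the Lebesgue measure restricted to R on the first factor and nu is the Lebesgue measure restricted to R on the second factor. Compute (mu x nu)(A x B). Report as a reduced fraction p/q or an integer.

For a measurable rectangle A x B, the product measure satisfies
  (mu x nu)(A x B) = mu(A) * nu(B).
  mu(A) = 2.
  nu(B) = 1.
  (mu x nu)(A x B) = 2 * 1 = 2.

2


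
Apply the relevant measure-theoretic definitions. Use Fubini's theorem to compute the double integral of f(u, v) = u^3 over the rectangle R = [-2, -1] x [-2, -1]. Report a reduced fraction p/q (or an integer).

f(u, v) is a tensor product of a function of u and a function of v, and both factors are bounded continuous (hence Lebesgue integrable) on the rectangle, so Fubini's theorem applies:
  integral_R f d(m x m) = (integral_a1^b1 u^3 du) * (integral_a2^b2 1 dv).
Inner integral in u: integral_{-2}^{-1} u^3 du = ((-1)^4 - (-2)^4)/4
  = -15/4.
Inner integral in v: integral_{-2}^{-1} 1 dv = ((-1)^1 - (-2)^1)/1
  = 1.
Product: (-15/4) * (1) = -15/4.

-15/4


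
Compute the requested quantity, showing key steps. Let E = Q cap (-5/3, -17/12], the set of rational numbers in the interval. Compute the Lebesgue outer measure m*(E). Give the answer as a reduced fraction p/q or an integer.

Q cap (-5/3, -17/12] is countable; list its elements as q_1, q_2, ... . Fix eps > 0 and cover the k-th point by an interval of length eps * 2^(-k). The cover has total length eps * sum_{k>=1} 2^(-k) = eps, so by definition of outer measure m*(Q cap (-5/3, -17/12]) <= eps. Since eps was arbitrary and m* >= 0, the outer measure is 0.

0


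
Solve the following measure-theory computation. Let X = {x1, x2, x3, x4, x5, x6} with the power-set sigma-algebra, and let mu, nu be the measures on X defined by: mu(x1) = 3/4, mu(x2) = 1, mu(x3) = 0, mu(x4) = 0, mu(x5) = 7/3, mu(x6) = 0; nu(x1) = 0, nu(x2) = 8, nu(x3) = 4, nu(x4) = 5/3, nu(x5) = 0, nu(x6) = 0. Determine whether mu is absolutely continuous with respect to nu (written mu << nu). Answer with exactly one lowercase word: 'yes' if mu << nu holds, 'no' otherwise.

mu << nu means: every nu-null measurable set is also mu-null; equivalently, for every atom x, if nu({x}) = 0 then mu({x}) = 0.
Checking each atom:
  x1: nu = 0, mu = 3/4 > 0 -> violates mu << nu.
  x2: nu = 8 > 0 -> no constraint.
  x3: nu = 4 > 0 -> no constraint.
  x4: nu = 5/3 > 0 -> no constraint.
  x5: nu = 0, mu = 7/3 > 0 -> violates mu << nu.
  x6: nu = 0, mu = 0 -> consistent with mu << nu.
The atom(s) x1, x5 violate the condition (nu = 0 but mu > 0). Therefore mu is NOT absolutely continuous w.r.t. nu.

no


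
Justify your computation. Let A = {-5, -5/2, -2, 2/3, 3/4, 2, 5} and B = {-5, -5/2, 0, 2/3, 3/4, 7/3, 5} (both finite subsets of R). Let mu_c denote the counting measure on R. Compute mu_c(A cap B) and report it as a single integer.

Counting measure on a finite set equals cardinality. mu_c(A cap B) = |A cap B| (elements appearing in both).
Enumerating the elements of A that also lie in B gives 5 element(s).
So mu_c(A cap B) = 5.

5


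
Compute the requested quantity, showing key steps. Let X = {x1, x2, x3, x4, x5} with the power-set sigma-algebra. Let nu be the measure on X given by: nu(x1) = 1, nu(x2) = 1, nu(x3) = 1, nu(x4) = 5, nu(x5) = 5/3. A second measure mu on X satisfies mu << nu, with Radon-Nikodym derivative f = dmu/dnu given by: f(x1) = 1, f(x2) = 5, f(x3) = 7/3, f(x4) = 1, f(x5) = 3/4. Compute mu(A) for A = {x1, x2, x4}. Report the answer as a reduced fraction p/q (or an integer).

By the defining property of the Radon-Nikodym derivative, for every measurable set A,
  mu(A) = integral_A f dnu.
Since nu is a discrete measure concentrated on the atoms of X, the integral over A reduces to the sum
  mu(A) = sum_{x in A} f(x) * nu({x}).
Computing each term:
  x1: f(x1) * nu(x1) = 1 * 1 = 1.
  x2: f(x2) * nu(x2) = 5 * 1 = 5.
  x4: f(x4) * nu(x4) = 1 * 5 = 5.
Summing: mu(A) = 1 + 5 + 5 = 11.

11


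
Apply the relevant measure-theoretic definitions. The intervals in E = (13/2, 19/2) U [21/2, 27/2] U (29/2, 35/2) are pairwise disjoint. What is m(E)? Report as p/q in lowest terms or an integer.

For pairwise disjoint intervals, m(union_i I_i) = sum_i m(I_i),
and m is invariant under swapping open/closed endpoints (single points have measure 0).
So m(E) = sum_i (b_i - a_i).
  I_1 has length 19/2 - 13/2 = 3.
  I_2 has length 27/2 - 21/2 = 3.
  I_3 has length 35/2 - 29/2 = 3.
Summing:
  m(E) = 3 + 3 + 3 = 9.

9


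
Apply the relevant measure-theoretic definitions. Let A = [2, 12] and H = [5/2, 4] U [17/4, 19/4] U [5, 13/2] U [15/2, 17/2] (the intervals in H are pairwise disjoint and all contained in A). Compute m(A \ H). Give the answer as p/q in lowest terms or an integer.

The ambient interval has length m(A) = 12 - 2 = 10.
Since the holes are disjoint and sit inside A, by finite additivity
  m(H) = sum_i (b_i - a_i), and m(A \ H) = m(A) - m(H).
Computing the hole measures:
  m(H_1) = 4 - 5/2 = 3/2.
  m(H_2) = 19/4 - 17/4 = 1/2.
  m(H_3) = 13/2 - 5 = 3/2.
  m(H_4) = 17/2 - 15/2 = 1.
Summed: m(H) = 3/2 + 1/2 + 3/2 + 1 = 9/2.
So m(A \ H) = 10 - 9/2 = 11/2.

11/2


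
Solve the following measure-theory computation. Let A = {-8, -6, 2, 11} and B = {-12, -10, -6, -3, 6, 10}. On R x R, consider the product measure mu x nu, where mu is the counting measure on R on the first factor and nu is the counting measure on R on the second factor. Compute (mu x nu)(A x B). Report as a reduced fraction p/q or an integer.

For a measurable rectangle A x B, the product measure satisfies
  (mu x nu)(A x B) = mu(A) * nu(B).
  mu(A) = 4.
  nu(B) = 6.
  (mu x nu)(A x B) = 4 * 6 = 24.

24


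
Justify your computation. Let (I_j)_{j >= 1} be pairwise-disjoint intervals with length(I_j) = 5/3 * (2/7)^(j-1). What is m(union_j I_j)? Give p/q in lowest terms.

By countable additivity of the Lebesgue measure on pairwise disjoint measurable sets,
  m(union_{j >= 1} I_j) = sum_{j >= 1} m(I_j) = sum_{j >= 1} a * r^(j-1),
  with a = 5/3 and r = 2/7.
Since 0 < r = 2/7 < 1, the geometric series converges:
  sum_{j >= 1} a * r^(j-1) = a / (1 - r).
  = 5/3 / (1 - 2/7)
  = 5/3 / (5/7)
  = 7/3.

7/3


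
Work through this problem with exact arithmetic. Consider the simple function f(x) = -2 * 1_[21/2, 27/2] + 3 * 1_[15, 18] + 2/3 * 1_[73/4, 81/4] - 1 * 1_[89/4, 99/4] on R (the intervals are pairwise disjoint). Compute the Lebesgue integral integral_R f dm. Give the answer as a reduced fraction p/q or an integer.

For a simple function f = sum_i c_i * 1_{A_i} with disjoint A_i,
  integral f dm = sum_i c_i * m(A_i).
Lengths of the A_i:
  m(A_1) = 27/2 - 21/2 = 3.
  m(A_2) = 18 - 15 = 3.
  m(A_3) = 81/4 - 73/4 = 2.
  m(A_4) = 99/4 - 89/4 = 5/2.
Contributions c_i * m(A_i):
  (-2) * (3) = -6.
  (3) * (3) = 9.
  (2/3) * (2) = 4/3.
  (-1) * (5/2) = -5/2.
Total: -6 + 9 + 4/3 - 5/2 = 11/6.

11/6


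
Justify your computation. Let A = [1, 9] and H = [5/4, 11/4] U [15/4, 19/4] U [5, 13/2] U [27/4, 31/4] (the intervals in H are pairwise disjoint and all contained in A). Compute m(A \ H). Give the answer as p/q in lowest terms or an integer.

The ambient interval has length m(A) = 9 - 1 = 8.
Since the holes are disjoint and sit inside A, by finite additivity
  m(H) = sum_i (b_i - a_i), and m(A \ H) = m(A) - m(H).
Computing the hole measures:
  m(H_1) = 11/4 - 5/4 = 3/2.
  m(H_2) = 19/4 - 15/4 = 1.
  m(H_3) = 13/2 - 5 = 3/2.
  m(H_4) = 31/4 - 27/4 = 1.
Summed: m(H) = 3/2 + 1 + 3/2 + 1 = 5.
So m(A \ H) = 8 - 5 = 3.

3


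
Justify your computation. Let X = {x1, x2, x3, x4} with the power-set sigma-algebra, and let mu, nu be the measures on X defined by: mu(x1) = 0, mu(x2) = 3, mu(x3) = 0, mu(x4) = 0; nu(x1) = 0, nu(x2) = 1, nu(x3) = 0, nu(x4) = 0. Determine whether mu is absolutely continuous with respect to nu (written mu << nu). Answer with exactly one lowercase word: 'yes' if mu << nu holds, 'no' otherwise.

mu << nu means: every nu-null measurable set is also mu-null; equivalently, for every atom x, if nu({x}) = 0 then mu({x}) = 0.
Checking each atom:
  x1: nu = 0, mu = 0 -> consistent with mu << nu.
  x2: nu = 1 > 0 -> no constraint.
  x3: nu = 0, mu = 0 -> consistent with mu << nu.
  x4: nu = 0, mu = 0 -> consistent with mu << nu.
No atom violates the condition. Therefore mu << nu.

yes
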